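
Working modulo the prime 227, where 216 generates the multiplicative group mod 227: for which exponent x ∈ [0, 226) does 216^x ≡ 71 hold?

16

Baby-step giant-step with m = ceil(sqrt(226)) = 16.
Baby table (216^j mod 227 for j=0..15):
  0:1  1:216  2:121  3:31  4:113  5:119  6:53  7:98
  8:57  9:54  10:87  11:178  12:85  13:200  14:70  15:138
Giant step factor: 216^(-16) ≡ 16 (mod 227).
Scan 71·16^i mod 227 for i = 0, 1, …:
  i=0: 71   i=1: 1
Match at i=1, j=0: x = 1·16 + 0 = 16.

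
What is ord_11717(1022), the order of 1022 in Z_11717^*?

The order of 1022 must divide p − 1 = 11716 = 2^2 · 29 · 101.
Divisors: 1, 2, 4, 29, 58, 101, 116, 202, 404, 2929, 5858, 11716.
Check each in increasing order: 1022^1 ≡ 1022;  1022^2 ≡ 1671;  1022^4 ≡ 3595;  1022^29 ≡ 67;  1022^58 ≡ 4489;  1022^101 ≡ 10349;  1022^116 ≡ 9598;  1022^202 ≡ 8421;  1022^404 ≡ 1957;  1022^2929 ≡ 11716;  1022^5858 ≡ 1.
Smallest exponent giving 1 is 5858.

5858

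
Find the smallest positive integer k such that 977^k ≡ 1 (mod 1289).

23

The order of 977 must divide p − 1 = 1288 = 2^3 · 7 · 23.
Divisors: 1, 2, 4, 7, 8, 14, 23, 28, 46, 56, 92, 161, 184, 322, 644, 1288.
Check each in increasing order: 977^1 ≡ 977;  977^2 ≡ 669;  977^4 ≡ 278;  977^7 ≡ 529;  977^8 ≡ 1233;  977^14 ≡ 128;  977^23 ≡ 1.
Smallest exponent giving 1 is 23.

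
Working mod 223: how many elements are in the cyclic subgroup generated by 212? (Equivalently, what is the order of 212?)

111

The order of 212 must divide p − 1 = 222 = 2 · 3 · 37.
Divisors: 1, 2, 3, 6, 37, 74, 111, 222.
Check each in increasing order: 212^1 ≡ 212;  212^2 ≡ 121;  212^3 ≡ 7;  212^6 ≡ 49;  212^37 ≡ 183;  212^74 ≡ 39;  212^111 ≡ 1.
Smallest exponent giving 1 is 111.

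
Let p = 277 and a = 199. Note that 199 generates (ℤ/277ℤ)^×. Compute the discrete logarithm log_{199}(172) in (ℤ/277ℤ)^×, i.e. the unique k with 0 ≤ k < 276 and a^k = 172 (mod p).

263

Baby-step giant-step with m = ceil(sqrt(276)) = 17.
Baby table (199^j mod 277 for j=0..16):
  0:1  1:199  2:267  3:226  4:100  5:233  6:108  7:163
  8:28  9:32  10:274  11:234  12:30  13:153  14:254  15:132
  16:230
Giant step factor: 199^(-17) ≡ 179 (mod 277).
Scan 172·179^i mod 277 for i = 0, 1, …:
  i=0: 172   i=1: 41   i=2: 137   i=3: 147
  i=4: 275   i=5: 196   i=6: 182   i=7: 169
  i=8: 58   i=9: 133     …   i=14: 158
  i=15: 28
Match at i=15, j=8: k = 15·17 + 8 = 263.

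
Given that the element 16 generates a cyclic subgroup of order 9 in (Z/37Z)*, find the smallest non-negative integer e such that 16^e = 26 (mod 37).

Successive powers of 16 modulo 37:
  16^0=1  16^1=16  16^2=34  16^3=26
So 16^3 ≡ 26 (mod 37), giving e = 3.

3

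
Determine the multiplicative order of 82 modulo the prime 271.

The order of 82 must divide p − 1 = 270 = 2 · 3^3 · 5.
Divisors: 1, 2, 3, 5, 6, 9, 10, 15, 18, 27, 30, 45, 54, 90, 135, 270.
Check each in increasing order: 82^1 ≡ 82;  82^2 ≡ 220;  82^3 ≡ 154;  82^5 ≡ 5;  82^6 ≡ 139;  82^9 ≡ 268;  82^10 ≡ 25;  82^15 ≡ 125;  82^18 ≡ 9;  82^27 ≡ 244;  82^30 ≡ 178;  82^45 ≡ 28;  82^54 ≡ 187;  82^90 ≡ 242;  82^135 ≡ 1.
Smallest exponent giving 1 is 135.

135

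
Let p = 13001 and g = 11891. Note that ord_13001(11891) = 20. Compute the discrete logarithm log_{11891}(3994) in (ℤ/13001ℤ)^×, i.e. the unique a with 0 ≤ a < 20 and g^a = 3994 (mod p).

19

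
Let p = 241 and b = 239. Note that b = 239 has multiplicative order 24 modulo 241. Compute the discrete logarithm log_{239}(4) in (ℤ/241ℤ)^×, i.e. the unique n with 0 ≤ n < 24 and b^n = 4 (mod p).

2

Successive powers of 239 modulo 241:
  239^0=1  239^1=239  239^2=4
So 239^2 ≡ 4 (mod 241), giving n = 2.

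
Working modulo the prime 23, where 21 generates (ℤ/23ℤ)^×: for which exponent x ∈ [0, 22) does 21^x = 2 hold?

12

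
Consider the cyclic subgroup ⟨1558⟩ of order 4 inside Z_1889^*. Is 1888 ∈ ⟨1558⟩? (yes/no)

1888 ∈ ⟨1558⟩ iff 1888^4 ≡ 1 (mod 1889), since |⟨1558⟩| = 4.
1888^4 mod 1889 = 1.
Since 1 = 1, 1888 lies in the subgroup.

yes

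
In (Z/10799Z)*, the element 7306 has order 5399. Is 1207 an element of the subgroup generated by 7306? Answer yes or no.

yes

1207 ∈ ⟨7306⟩ iff 1207^5399 ≡ 1 (mod 10799), since |⟨7306⟩| = 5399.
1207^5399 mod 10799 = 1.
Since 1 = 1, 1207 lies in the subgroup.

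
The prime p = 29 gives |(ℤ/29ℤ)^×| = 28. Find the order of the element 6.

14

The order of 6 must divide p − 1 = 28 = 2^2 · 7.
Divisors: 1, 2, 4, 7, 14, 28.
Check each in increasing order: 6^1 ≡ 6;  6^2 ≡ 7;  6^4 ≡ 20;  6^7 ≡ 28;  6^14 ≡ 1.
Smallest exponent giving 1 is 14.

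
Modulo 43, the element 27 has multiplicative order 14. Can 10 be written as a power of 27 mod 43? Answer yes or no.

no

10 ∈ ⟨27⟩ iff 10^14 ≡ 1 (mod 43), since |⟨27⟩| = 14.
10^14 mod 43 = 36.
Since 36 ≠ 1, 10 does not lie in the subgroup.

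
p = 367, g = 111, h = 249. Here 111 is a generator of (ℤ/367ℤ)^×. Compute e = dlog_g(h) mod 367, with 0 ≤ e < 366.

299

Baby-step giant-step with m = ceil(sqrt(366)) = 20.
Baby table (111^j mod 367 for j=0..19):
  0:1  1:111  2:210  3:189  4:60  5:54  6:122  7:330
  8:297  9:304  10:347  11:349  12:204  13:257  14:268  15:21
  16:129  17:6  18:299  19:159
Giant step factor: 111^(-20) ≡ 89 (mod 367).
Scan 249·89^i mod 367 for i = 0, 1, …:
  i=0: 249   i=1: 141   i=2: 71   i=3: 80
  i=4: 147   i=5: 238   i=6: 263   i=7: 286
  i=8: 131   i=9: 282     …   i=13: 109
  i=14: 159
Match at i=14, j=19: e = 14·20 + 19 = 299.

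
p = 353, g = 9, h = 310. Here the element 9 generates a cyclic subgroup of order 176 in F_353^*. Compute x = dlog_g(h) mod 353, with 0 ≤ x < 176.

107

Baby-step giant-step with m = ceil(sqrt(176)) = 14.
Baby table (9^j mod 353 for j=0..13):
  0:1  1:9  2:81  3:23  4:207  5:98  6:176  7:172
  8:136  9:165  10:73  11:304  12:265  13:267
Giant step factor: 9^(-14) ≡ 109 (mod 353).
Scan 310·109^i mod 353 for i = 0, 1, …:
  i=0: 310   i=1: 255   i=2: 261   i=3: 209
  i=4: 189   i=5: 127   i=6: 76   i=7: 165
Match at i=7, j=9: x = 7·14 + 9 = 107.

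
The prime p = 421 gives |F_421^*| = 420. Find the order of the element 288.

140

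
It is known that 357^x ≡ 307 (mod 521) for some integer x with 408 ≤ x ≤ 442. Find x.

Compute 357^408 mod 521 = 143, then multiply by 357 repeatedly:
  357^408=143  357^409=514  357^410=106  357^411=330  357^412=64
  357^413=445  357^414=481  357^415=308  357^416=25  357^417=68
  357^418=310  357^419=218  357^420=197  357^421=515  357^422=463
  357^423=134  357^424=427  357^425=307
Found 307 at exponent 425.

425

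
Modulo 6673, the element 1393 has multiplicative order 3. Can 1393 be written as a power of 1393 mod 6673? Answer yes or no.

yes

⟨1393⟩ has order 3; its elements mod 6673 are {1, 1393, 5279}.
1393 is in this set.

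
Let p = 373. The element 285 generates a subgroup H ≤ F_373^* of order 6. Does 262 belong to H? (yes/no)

no

⟨285⟩ has order 6; its elements mod 373 are {1, 88, 89, 284, 285, 372}.
262 is not in this set.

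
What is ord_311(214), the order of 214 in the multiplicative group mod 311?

155

The order of 214 must divide p − 1 = 310 = 2 · 5 · 31.
Divisors: 1, 2, 5, 10, 31, 62, 155, 310.
Check each in increasing order: 214^1 ≡ 214;  214^2 ≡ 79;  214^5 ≡ 140;  214^10 ≡ 7;  214^31 ≡ 6;  214^62 ≡ 36;  214^155 ≡ 1.
Smallest exponent giving 1 is 155.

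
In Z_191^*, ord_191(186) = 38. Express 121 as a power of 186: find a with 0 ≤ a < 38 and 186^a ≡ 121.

Successive powers of 186 modulo 191:
  186^0=1  186^1=186  186^2=25  186^3=66  186^4=52  186^5=122
  186^6=154  186^7=185  186^8=30  186^9=41  186^10=177  186^11=70
  186^12=32  186^13=31  186^14=36  186^15=11  186^16=136  186^17=84
  186^18=153  186^19=190  186^20=5  186^21=166  186^22=125  186^23=139
  186^24=69  186^25=37  186^26=6  186^27=161  186^28=150  186^29=14
  186^30=121
So 186^30 ≡ 121 (mod 191), giving a = 30.

30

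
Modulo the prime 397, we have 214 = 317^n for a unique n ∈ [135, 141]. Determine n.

135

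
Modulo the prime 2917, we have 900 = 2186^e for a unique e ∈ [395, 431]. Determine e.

404

Compute 2186^395 mod 2917 = 1346, then multiply by 2186 repeatedly:
  2186^395=1346  2186^396=2020  2186^397=2299  2186^398=2540  2186^399=1389
  2186^400=2674  2186^401=2613  2186^402=532  2186^403=1986  2186^404=900
Found 900 at exponent 404.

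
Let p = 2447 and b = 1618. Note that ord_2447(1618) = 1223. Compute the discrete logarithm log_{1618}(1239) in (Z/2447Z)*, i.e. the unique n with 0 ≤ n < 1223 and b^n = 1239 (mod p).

492

Baby-step giant-step with m = ceil(sqrt(1223)) = 35.
Baby table (1618^j mod 2447 for j=0..34):
  0:1  1:1618  2:2081  3:2433  4:1818  5:230  6:196  7:1465
  8:1674  9:2150  10:1513  11:1034  12:1711  13:841  14:206  15:516
  16:461  17:2010  18:117  19:887  20:1224  21:809  22:2264  23:2440
  24:909  25:115  26:98  27:1956  28:837  29:1075  30:1980  31:517
  32:2079  33:1644  34:103
Giant step factor: 1618^(-35) ≡ 920 (mod 2447).
Scan 1239·920^i mod 2447 for i = 0, 1, …:
  i=0: 1239   i=1: 2025   i=2: 833   i=3: 449
  i=4: 1984   i=5: 2265   i=6: 1403   i=7: 1191
  i=8: 1911   i=9: 1174     …   i=13: 1005
  i=14: 2081
Match at i=14, j=2: n = 14·35 + 2 = 492.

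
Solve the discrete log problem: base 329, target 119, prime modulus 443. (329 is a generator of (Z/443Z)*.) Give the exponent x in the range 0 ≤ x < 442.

143

Baby-step giant-step with m = ceil(sqrt(442)) = 22.
Baby table (329^j mod 443 for j=0..21):
  0:1  1:329  2:149  3:291  4:51  5:388  6:68  7:222
  8:386  9:296  10:367  11:247  12:194  13:34  14:111  15:193
  16:148  17:405  18:345  19:97  20:17  21:277
Giant step factor: 329^(-22) ≡ 202 (mod 443).
Scan 119·202^i mod 443 for i = 0, 1, …:
  i=0: 119   i=1: 116   i=2: 396   i=3: 252
  i=4: 402   i=5: 135   i=6: 247
Match at i=6, j=11: x = 6·22 + 11 = 143.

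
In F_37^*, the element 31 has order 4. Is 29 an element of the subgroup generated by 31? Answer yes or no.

no

⟨31⟩ has order 4; its elements mod 37 are {1, 6, 31, 36}.
29 is not in this set.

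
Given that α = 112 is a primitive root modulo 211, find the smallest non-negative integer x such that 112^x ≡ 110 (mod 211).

Successive powers of 112 modulo 211:
  112^0=1  112^1=112  112^2=95  112^3=90  112^4=163  112^5=110
So 112^5 ≡ 110 (mod 211), giving x = 5.

5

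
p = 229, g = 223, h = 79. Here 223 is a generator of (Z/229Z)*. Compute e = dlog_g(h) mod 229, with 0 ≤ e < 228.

197

Baby-step giant-step with m = ceil(sqrt(228)) = 16.
Baby table (223^j mod 229 for j=0..15):
  0:1  1:223  2:36  3:13  4:151  5:10  6:169  7:131
  8:130  9:136  10:100  11:87  12:165  13:155  14:215  15:84
Giant step factor: 223^(-16) ≡ 224 (mod 229).
Scan 79·224^i mod 229 for i = 0, 1, …:
  i=0: 79   i=1: 63   i=2: 143   i=3: 201
  i=4: 140   i=5: 216   i=6: 65   i=7: 133
  i=8: 22   i=9: 119   i=10: 92   i=11: 227
  i=12: 10
Match at i=12, j=5: e = 12·16 + 5 = 197.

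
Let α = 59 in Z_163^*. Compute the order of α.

6

The order of 59 must divide p − 1 = 162 = 2 · 3^4.
Divisors: 1, 2, 3, 6, 9, 18, 27, 54, 81, 162.
Check each in increasing order: 59^1 ≡ 59;  59^2 ≡ 58;  59^3 ≡ 162;  59^6 ≡ 1.
Smallest exponent giving 1 is 6.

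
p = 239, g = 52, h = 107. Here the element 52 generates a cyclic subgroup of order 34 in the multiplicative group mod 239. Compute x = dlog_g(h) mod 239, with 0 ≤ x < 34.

Successive powers of 52 modulo 239:
  52^0=1  52^1=52  52^2=75  52^3=76  52^4=128  52^5=203
  52^6=40  52^7=168  52^8=132  52^9=172  52^10=101  52^11=233
  52^12=166  52^13=28  52^14=22  52^15=188  52^16=216  52^17=238
  52^18=187  52^19=164  52^20=163  52^21=111  52^22=36  52^23=199
  52^24=71  52^25=107
So 52^25 ≡ 107 (mod 239), giving x = 25.

25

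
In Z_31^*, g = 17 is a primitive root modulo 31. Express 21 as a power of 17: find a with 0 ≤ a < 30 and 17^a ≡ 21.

Successive powers of 17 modulo 31:
  17^0=1  17^1=17  17^2=10  17^3=15  17^4=7  17^5=26
  17^6=8  17^7=12  17^8=18  17^9=27  17^10=25  17^11=22
  17^12=2  17^13=3  17^14=20  17^15=30  17^16=14  17^17=21
So 17^17 ≡ 21 (mod 31), giving a = 17.

17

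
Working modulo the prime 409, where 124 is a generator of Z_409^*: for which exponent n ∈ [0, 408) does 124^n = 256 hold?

Baby-step giant-step with m = ceil(sqrt(408)) = 21.
Baby table (124^j mod 409 for j=0..20):
  0:1  1:124  2:243  3:275  4:153  5:158  6:369  7:357
  8:96  9:43  10:15  11:224  12:373  13:35  14:250  15:325
  16:218  17:38  18:213  19:236  20:225
Giant step factor: 124^(-21) ≡ 330 (mod 409).
Scan 256·330^i mod 409 for i = 0, 1, …:
  i=0: 256   i=1: 226   i=2: 142   i=3: 234
  i=4: 328   i=5: 264   i=6: 3   i=7: 172
  i=8: 318   i=9: 236
Match at i=9, j=19: n = 9·21 + 19 = 208.

208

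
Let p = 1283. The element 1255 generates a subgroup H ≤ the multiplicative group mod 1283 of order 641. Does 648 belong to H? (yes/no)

648 ∈ ⟨1255⟩ iff 648^641 ≡ 1 (mod 1283), since |⟨1255⟩| = 641.
648^641 mod 1283 = 1282.
Since 1282 ≠ 1, 648 does not lie in the subgroup.

no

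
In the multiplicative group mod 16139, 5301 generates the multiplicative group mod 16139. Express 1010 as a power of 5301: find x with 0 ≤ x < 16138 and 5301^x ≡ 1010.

12173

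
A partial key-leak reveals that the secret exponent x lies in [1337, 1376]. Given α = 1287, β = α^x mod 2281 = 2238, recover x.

Compute 1287^1337 mod 2281 = 936, then multiply by 1287 repeatedly:
  1287^1337=936  1287^1338=264  1287^1339=2180  1287^1340=30  1287^1341=2114
  1287^1342=1766  1287^1343=966  1287^1344=97  1287^1345=1665  1287^1346=996
  1287^1347=2211  1287^1348=1150  1287^1349=1962  1287^1350=27  1287^1351=534
  1287^1352=677  1287^1353=2238
Found 2238 at exponent 1353.

1353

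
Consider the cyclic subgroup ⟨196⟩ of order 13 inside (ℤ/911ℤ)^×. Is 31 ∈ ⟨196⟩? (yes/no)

⟨196⟩ has order 13; its elements mod 911 are {1, 30, 65, 121, 128, 154, 196, 414, 491, 577, 581, 897, 900}.
31 is not in this set.

no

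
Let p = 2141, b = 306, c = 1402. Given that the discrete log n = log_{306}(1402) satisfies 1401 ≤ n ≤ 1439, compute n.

1436

Compute 306^1401 mod 2141 = 692, then multiply by 306 repeatedly:
  306^1401=692  306^1402=1934  306^1403=888  306^1404=1962  306^1405=892
  306^1406=1045  306^1407=761  306^1408=1638  306^1409=234  306^1410=951
  306^1411=1971  306^1412=1505  306^1413=215  306^1414=1560  306^1415=2058
  306^1416=294  306^1417=42  306^1418=6  306^1419=1836  306^1420=874
  306^1421=1960  306^1422=280  306^1423=40  306^1424=1535  306^1425=831
  306^1426=1648  306^1427=1153  306^1428=1694  306^1429=242  306^1430=1258
  306^1431=1709  306^1432=550  306^1433=1302  306^1434=186  306^1435=1250
  306^1436=1402
Found 1402 at exponent 1436.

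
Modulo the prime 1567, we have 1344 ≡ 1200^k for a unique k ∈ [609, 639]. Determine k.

639

Compute 1200^609 mod 1567 = 77, then multiply by 1200 repeatedly:
  1200^609=77  1200^610=1514  1200^611=647  1200^612=735  1200^613=1346
  1200^614=1190  1200^615=463  1200^616=882  1200^617=675  1200^618=1428
  1200^619=869  1200^620=745  1200^621=810  1200^622=460  1200^623=416
  1200^624=894  1200^625=972  1200^626=552  1200^627=1126  1200^628=446
  1200^629=853  1200^630=349  1200^631=411  1200^632=1162  1200^633=1337
  1200^634=1359  1200^635=1120  1200^636=1081  1200^637=1291  1200^638=1004
  1200^639=1344
Found 1344 at exponent 639.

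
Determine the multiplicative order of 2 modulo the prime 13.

The order of 2 must divide p − 1 = 12 = 2^2 · 3.
Divisors: 1, 2, 3, 4, 6, 12.
Check each in increasing order: 2^1 ≡ 2;  2^2 ≡ 4;  2^3 ≡ 8;  2^4 ≡ 3;  2^6 ≡ 12;  2^12 ≡ 1.
Smallest exponent giving 1 is 12.

12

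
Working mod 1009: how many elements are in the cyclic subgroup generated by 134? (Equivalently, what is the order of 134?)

The order of 134 must divide p − 1 = 1008 = 2^4 · 3^2 · 7.
Divisors: 1, 2, 3, 4, 6, 7, 8, 9, 12, 14, 16, 18, 21, 24, 28, 36, 42, 48, 56, 63, 72, 84, 112, 126, 144, 168, 252, 336, 504, 1008.
Check each in increasing order: 134^1 ≡ 134;  134^2 ≡ 803;  134^3 ≡ 648;  134^4 ≡ 58;  134^6 ≡ 160;  134^7 ≡ 251;  134^8 ≡ 337;  134^9 ≡ 762;  134^12 ≡ 375;  134^14 ≡ 443;  134^16 ≡ 561;  134^18 ≡ 469;  134^21 ≡ 203;  134^24 ≡ 374;  134^28 ≡ 503;  134^36 ≡ 1008;  134^42 ≡ 849;  134^48 ≡ 634;  134^56 ≡ 759;  134^63 ≡ 817;  134^72 ≡ 1.
Smallest exponent giving 1 is 72.

72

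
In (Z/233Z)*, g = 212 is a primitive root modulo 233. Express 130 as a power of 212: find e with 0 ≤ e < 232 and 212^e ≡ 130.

201

Baby-step giant-step with m = ceil(sqrt(232)) = 16.
Baby table (212^j mod 233 for j=0..15):
  0:1  1:212  2:208  3:59  4:159  5:156  6:219  7:61
  8:117  9:106  10:104  11:146  12:196  13:78  14:226  15:147
Giant step factor: 212^(-16) ≡ 4 (mod 233).
Scan 130·4^i mod 233 for i = 0, 1, …:
  i=0: 130   i=1: 54   i=2: 216   i=3: 165
  i=4: 194   i=5: 77   i=6: 75   i=7: 67
  i=8: 35   i=9: 140   i=10: 94   i=11: 143
  i=12: 106
Match at i=12, j=9: e = 12·16 + 9 = 201.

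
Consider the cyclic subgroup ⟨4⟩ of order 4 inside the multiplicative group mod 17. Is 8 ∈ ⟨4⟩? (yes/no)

no

⟨4⟩ has order 4; its elements mod 17 are {1, 4, 13, 16}.
8 is not in this set.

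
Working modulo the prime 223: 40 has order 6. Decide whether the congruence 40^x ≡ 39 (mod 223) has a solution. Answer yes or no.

yes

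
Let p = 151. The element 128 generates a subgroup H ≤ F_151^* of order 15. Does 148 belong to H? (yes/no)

148 ∈ ⟨128⟩ iff 148^15 ≡ 1 (mod 151), since |⟨128⟩| = 15.
148^15 mod 151 = 19.
Since 19 ≠ 1, 148 does not lie in the subgroup.

no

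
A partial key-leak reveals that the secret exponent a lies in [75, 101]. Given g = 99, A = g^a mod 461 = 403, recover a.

78

Compute 99^75 mod 461 = 218, then multiply by 99 repeatedly:
  99^75=218  99^76=376  99^77=344  99^78=403
Found 403 at exponent 78.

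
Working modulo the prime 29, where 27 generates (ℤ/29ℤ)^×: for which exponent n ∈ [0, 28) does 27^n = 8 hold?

Successive powers of 27 modulo 29:
  27^0=1  27^1=27  27^2=4  27^3=21  27^4=16  27^5=26
  27^6=6  27^7=17  27^8=24  27^9=10  27^10=9  27^11=11
  27^12=7  27^13=15  27^14=28  27^15=2  27^16=25  27^17=8
So 27^17 ≡ 8 (mod 29), giving n = 17.

17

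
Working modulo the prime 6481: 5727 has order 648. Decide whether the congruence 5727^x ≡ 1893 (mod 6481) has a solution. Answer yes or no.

1893 ∈ ⟨5727⟩ iff 1893^648 ≡ 1 (mod 6481), since |⟨5727⟩| = 648.
1893^648 mod 6481 = 601.
Since 601 ≠ 1, 1893 does not lie in the subgroup.

no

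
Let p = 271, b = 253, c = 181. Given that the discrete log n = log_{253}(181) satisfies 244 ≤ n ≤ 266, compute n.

261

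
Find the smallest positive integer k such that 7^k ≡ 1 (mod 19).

3

The order of 7 must divide p − 1 = 18 = 2 · 3^2.
Divisors: 1, 2, 3, 6, 9, 18.
Check each in increasing order: 7^1 ≡ 7;  7^2 ≡ 11;  7^3 ≡ 1.
Smallest exponent giving 1 is 3.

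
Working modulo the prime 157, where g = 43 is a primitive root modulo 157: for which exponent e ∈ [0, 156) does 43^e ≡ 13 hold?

130

Baby-step giant-step with m = ceil(sqrt(156)) = 13.
Baby table (43^j mod 157 for j=0..12):
  0:1  1:43  2:122  3:65  4:126  5:80  6:143  7:26
  8:19  9:32  10:120  11:136  12:39
Giant step factor: 43^(-13) ≡ 135 (mod 157).
Scan 13·135^i mod 157 for i = 0, 1, …:
  i=0: 13   i=1: 28   i=2: 12   i=3: 50
  i=4: 156   i=5: 22   i=6: 144   i=7: 129
  i=8: 145   i=9: 107   i=10: 1
Match at i=10, j=0: e = 10·13 + 0 = 130.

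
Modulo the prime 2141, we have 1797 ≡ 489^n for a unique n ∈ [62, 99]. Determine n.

78

Compute 489^62 mod 2141 = 1208, then multiply by 489 repeatedly:
  489^62=1208  489^63=1937  489^64=871  489^65=2001  489^66=52
  489^67=1877  489^68=1505  489^69=1582  489^70=697  489^71=414
  489^72=1192  489^73=536  489^74=902  489^75=32  489^76=661
  489^77=2079  489^78=1797
Found 1797 at exponent 78.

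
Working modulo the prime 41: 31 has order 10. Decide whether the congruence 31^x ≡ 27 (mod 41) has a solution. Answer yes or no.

⟨31⟩ has order 10; its elements mod 41 are {1, 4, 10, 16, 18, 23, 25, 31, 37, 40}.
27 is not in this set.

no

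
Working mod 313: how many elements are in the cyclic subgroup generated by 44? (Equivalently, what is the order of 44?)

13

The order of 44 must divide p − 1 = 312 = 2^3 · 3 · 13.
Divisors: 1, 2, 3, 4, 6, 8, 12, 13, 24, 26, 39, 52, 78, 104, 156, 312.
Check each in increasing order: 44^1 ≡ 44;  44^2 ≡ 58;  44^3 ≡ 48;  44^4 ≡ 234;  44^6 ≡ 113;  44^8 ≡ 294;  44^12 ≡ 249;  44^13 ≡ 1.
Smallest exponent giving 1 is 13.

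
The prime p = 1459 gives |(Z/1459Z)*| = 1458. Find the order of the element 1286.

729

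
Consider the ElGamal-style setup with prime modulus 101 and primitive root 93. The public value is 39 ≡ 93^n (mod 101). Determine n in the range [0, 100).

Baby-step giant-step with m = ceil(sqrt(100)) = 10.
Baby table (93^j mod 101 for j=0..9):
  0:1  1:93  2:64  3:94  4:56  5:57  6:49  7:12
  8:5  9:61
Giant step factor: 93^(-10) ≡ 6 (mod 101).
Scan 39·6^i mod 101 for i = 0, 1, …:
  i=0: 39   i=1: 32   i=2: 91   i=3: 41
  i=4: 44   i=5: 62   i=6: 69   i=7: 10
  i=8: 60   i=9: 57
Match at i=9, j=5: n = 9·10 + 5 = 95.

95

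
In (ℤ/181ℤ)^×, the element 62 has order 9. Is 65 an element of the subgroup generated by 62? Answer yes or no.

65 ∈ ⟨62⟩ iff 65^9 ≡ 1 (mod 181), since |⟨62⟩| = 9.
65^9 mod 181 = 1.
Since 1 = 1, 65 lies in the subgroup.

yes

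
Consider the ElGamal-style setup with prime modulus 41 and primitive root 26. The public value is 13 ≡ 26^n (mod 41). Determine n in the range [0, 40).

Successive powers of 26 modulo 41:
  26^0=1  26^1=26  26^2=20  26^3=28  26^4=31  26^5=27
  26^6=5  26^7=7  26^8=18  26^9=17  26^10=32  26^11=12
  26^12=25  26^13=35  26^14=8  26^15=3  26^16=37  26^17=19
  26^18=2  26^19=11  26^20=40  26^21=15  26^22=21  26^23=13
So 26^23 ≡ 13 (mod 41), giving n = 23.

23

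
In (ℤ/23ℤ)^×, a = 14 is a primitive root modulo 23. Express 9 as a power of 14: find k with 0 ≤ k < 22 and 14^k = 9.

12

Successive powers of 14 modulo 23:
  14^0=1  14^1=14  14^2=12  14^3=7  14^4=6  14^5=15
  14^6=3  14^7=19  14^8=13  14^9=21  14^10=18  14^11=22
  14^12=9
So 14^12 ≡ 9 (mod 23), giving k = 12.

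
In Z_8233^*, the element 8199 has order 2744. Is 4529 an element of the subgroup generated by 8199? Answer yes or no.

4529 ∈ ⟨8199⟩ iff 4529^2744 ≡ 1 (mod 8233), since |⟨8199⟩| = 2744.
4529^2744 mod 8233 = 1.
Since 1 = 1, 4529 lies in the subgroup.

yes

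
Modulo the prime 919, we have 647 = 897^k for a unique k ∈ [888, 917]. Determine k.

909

Compute 897^888 mod 919 = 761, then multiply by 897 repeatedly:
  897^888=761  897^889=719  897^890=724  897^891=614  897^892=277
  897^893=339  897^894=813  897^895=494  897^896=160  897^897=156
  897^898=244  897^899=146  897^900=464  897^901=820  897^902=340
  897^903=791  897^904=59  897^905=540  897^906=67  897^907=364
  897^908=263  897^909=647
Found 647 at exponent 909.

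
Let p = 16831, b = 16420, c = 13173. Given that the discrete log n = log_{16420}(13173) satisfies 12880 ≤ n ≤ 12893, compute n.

12888

Compute 16420^12880 mod 16831 = 6951, then multiply by 16420 repeatedly:
  16420^12880=6951  16420^12881=4409  16420^12882=5649  16420^12883=939  16420^12884=1184
  16420^12885=1475  16420^12886=16522  16420^12887=9182  16420^12888=13173
Found 13173 at exponent 12888.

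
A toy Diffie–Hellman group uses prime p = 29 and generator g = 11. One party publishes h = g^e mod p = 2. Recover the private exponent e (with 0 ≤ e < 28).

9

Successive powers of 11 modulo 29:
  11^0=1  11^1=11  11^2=5  11^3=26  11^4=25  11^5=14
  11^6=9  11^7=12  11^8=16  11^9=2
So 11^9 ≡ 2 (mod 29), giving e = 9.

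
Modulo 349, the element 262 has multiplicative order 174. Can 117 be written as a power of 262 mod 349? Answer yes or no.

no

117 ∈ ⟨262⟩ iff 117^174 ≡ 1 (mod 349), since |⟨262⟩| = 174.
117^174 mod 349 = 348.
Since 348 ≠ 1, 117 does not lie in the subgroup.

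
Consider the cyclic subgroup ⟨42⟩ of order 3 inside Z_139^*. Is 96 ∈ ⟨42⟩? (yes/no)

96 ∈ ⟨42⟩ iff 96^3 ≡ 1 (mod 139), since |⟨42⟩| = 3.
96^3 mod 139 = 1.
Since 1 = 1, 96 lies in the subgroup.

yes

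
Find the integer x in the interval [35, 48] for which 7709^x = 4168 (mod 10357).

Compute 7709^35 mod 10357 = 5493, then multiply by 7709 repeatedly:
  7709^35=5493  7709^36=6121  7709^37=297  7709^38=676  7709^39=1713
  7709^40=342  7709^41=5800  7709^42=1031  7709^43=4160  7709^44=4168
Found 4168 at exponent 44.

44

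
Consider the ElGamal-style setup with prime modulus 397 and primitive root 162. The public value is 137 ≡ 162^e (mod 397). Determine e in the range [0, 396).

Baby-step giant-step with m = ceil(sqrt(396)) = 20.
Baby table (162^j mod 397 for j=0..19):
  0:1  1:162  2:42  3:55  4:176  5:325  6:246  7:152
  8:10  9:32  10:23  11:153  12:172  13:74  14:78  15:329
  16:100  17:320  18:230  19:339
Giant step factor: 162^(-20) ≡ 394 (mod 397).
Scan 137·394^i mod 397 for i = 0, 1, …:
  i=0: 137   i=1: 383   i=2: 42
Match at i=2, j=2: e = 2·20 + 2 = 42.

42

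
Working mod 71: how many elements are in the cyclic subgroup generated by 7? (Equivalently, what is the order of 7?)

70

The order of 7 must divide p − 1 = 70 = 2 · 5 · 7.
Divisors: 1, 2, 5, 7, 10, 14, 35, 70.
Check each in increasing order: 7^1 ≡ 7;  7^2 ≡ 49;  7^5 ≡ 51;  7^7 ≡ 14;  7^10 ≡ 45;  7^14 ≡ 54;  7^35 ≡ 70;  7^70 ≡ 1.
Smallest exponent giving 1 is 70.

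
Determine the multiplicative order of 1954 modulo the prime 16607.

The order of 1954 must divide p − 1 = 16606 = 2 · 19^2 · 23.
Divisors: 1, 2, 19, 23, 38, 46, 361, 437, 722, 874, 8303, 16606.
Check each in increasing order: 1954^1 ≡ 1954;  1954^2 ≡ 15113;  1954^19 ≡ 13293;  1954^23 ≡ 6387;  1954^38 ≡ 5369;  1954^46 ≡ 6977;  1954^361 ≡ 1303;  1954^437 ≡ 4101;  1954^722 ≡ 3895;  1954^874 ≡ 11917;  1954^8303 ≡ 1.
Smallest exponent giving 1 is 8303.

8303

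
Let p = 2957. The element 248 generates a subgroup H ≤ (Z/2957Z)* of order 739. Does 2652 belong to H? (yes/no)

no

2652 ∈ ⟨248⟩ iff 2652^739 ≡ 1 (mod 2957), since |⟨248⟩| = 739.
2652^739 mod 2957 = 2956.
Since 2956 ≠ 1, 2652 does not lie in the subgroup.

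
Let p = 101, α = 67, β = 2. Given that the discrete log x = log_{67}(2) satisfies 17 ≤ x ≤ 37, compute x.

Compute 67^17 mod 101 = 61, then multiply by 67 repeatedly:
  67^17=61  67^18=47  67^19=18  67^20=95  67^21=2
Found 2 at exponent 21.

21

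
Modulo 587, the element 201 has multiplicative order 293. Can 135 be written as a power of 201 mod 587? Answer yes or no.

135 ∈ ⟨201⟩ iff 135^293 ≡ 1 (mod 587), since |⟨201⟩| = 293.
135^293 mod 587 = 586.
Since 586 ≠ 1, 135 does not lie in the subgroup.

no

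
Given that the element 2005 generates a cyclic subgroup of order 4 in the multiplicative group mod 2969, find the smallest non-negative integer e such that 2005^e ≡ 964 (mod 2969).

Successive powers of 2005 modulo 2969:
  2005^0=1  2005^1=2005  2005^2=2968  2005^3=964
So 2005^3 ≡ 964 (mod 2969), giving e = 3.

3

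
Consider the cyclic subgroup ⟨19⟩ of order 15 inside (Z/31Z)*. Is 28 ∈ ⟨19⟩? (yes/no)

yes

⟨19⟩ has order 15; its elements mod 31 are {1, 2, 4, 5, 7, 8, 9, 10, 14, 16, 18, 19, 20, 25, 28}.
28 is in this set.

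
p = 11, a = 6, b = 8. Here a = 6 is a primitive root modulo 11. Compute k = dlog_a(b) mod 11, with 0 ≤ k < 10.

7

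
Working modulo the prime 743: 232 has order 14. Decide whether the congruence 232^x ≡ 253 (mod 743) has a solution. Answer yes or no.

253 ∈ ⟨232⟩ iff 253^14 ≡ 1 (mod 743), since |⟨232⟩| = 14.
253^14 mod 743 = 1.
Since 1 = 1, 253 lies in the subgroup.

yes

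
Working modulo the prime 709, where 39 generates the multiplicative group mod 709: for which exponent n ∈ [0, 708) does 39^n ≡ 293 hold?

596

Baby-step giant-step with m = ceil(sqrt(708)) = 27.
Baby table (39^j mod 709 for j=0..26):
  0:1  1:39  2:103  3:472  4:683  5:404  6:158  7:490
  8:676  9:131  10:146  11:22  12:149  13:139  14:458  15:137
  16:380  17:640  18:145  19:692  20:46  21:376  22:484  23:442
  24:222  25:150  26:178
Giant step factor: 39^(-27) ≡ 503 (mod 709).
Scan 293·503^i mod 709 for i = 0, 1, …:
  i=0: 293   i=1: 616   i=2: 15   i=3: 455
  i=4: 567   i=5: 183   i=6: 588   i=7: 111
  i=8: 531   i=9: 509     …   i=21: 354
  i=22: 103
Match at i=22, j=2: n = 22·27 + 2 = 596.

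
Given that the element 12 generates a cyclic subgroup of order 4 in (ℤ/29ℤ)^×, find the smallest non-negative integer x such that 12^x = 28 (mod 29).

Successive powers of 12 modulo 29:
  12^0=1  12^1=12  12^2=28
So 12^2 ≡ 28 (mod 29), giving x = 2.

2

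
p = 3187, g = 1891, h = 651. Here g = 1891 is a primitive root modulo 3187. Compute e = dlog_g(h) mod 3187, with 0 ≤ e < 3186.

915

Baby-step giant-step with m = ceil(sqrt(3186)) = 57.
Baby table (1891^j mod 3187 for j=0..56):
  0:1  1:1891  2:67  3:2404  4:1302  5:1718  6:1185  7:374
  8:2907  9:2749  10:362  11:2524  12:1945  13:197  14:2835  15:451
  16:1912  17:1534  18:624  19:794  20:377  21:2206  22:2950  23:1200
  24:56  25:725  26:565  27:770  28:2798  29:598  30:2620  31:1822
  32:255  33:968  34:1150  35:1116  36:562  37:1471  38:2597  39:2947
  40:1901  41:3042  42:3074  43:3033  44:1990  45:2430  46:2663  47:273
  48:3136  49:2356  50:2957  51:1689  52:525  53:1618  54:118  55:48
  56:1532
Giant step factor: 1891^(-57) ≡ 1099 (mod 3187).
Scan 651·1099^i mod 3187 for i = 0, 1, …:
  i=0: 651   i=1: 1561   i=2: 933   i=3: 2340
  i=4: 2938   i=5: 431   i=6: 1993   i=7: 838
  i=8: 3106   i=9: 217     …   i=15: 2789
  i=16: 2404
Match at i=16, j=3: e = 16·57 + 3 = 915.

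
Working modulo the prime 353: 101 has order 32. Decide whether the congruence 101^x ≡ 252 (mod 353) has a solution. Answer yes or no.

252 ∈ ⟨101⟩ iff 252^32 ≡ 1 (mod 353), since |⟨101⟩| = 32.
252^32 mod 353 = 1.
Since 1 = 1, 252 lies in the subgroup.

yes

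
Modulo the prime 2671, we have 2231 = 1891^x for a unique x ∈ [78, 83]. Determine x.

82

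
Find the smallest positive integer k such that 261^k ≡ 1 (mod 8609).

The order of 261 must divide p − 1 = 8608 = 2^5 · 269.
Divisors: 1, 2, 4, 8, 16, 32, 269, 538, 1076, 2152, 4304, 8608.
Check each in increasing order: 261^1 ≡ 261;  261^2 ≡ 7858;  261^4 ≡ 4416;  261^8 ≡ 1671;  261^16 ≡ 2925;  261^32 ≡ 6888;  261^269 ≡ 1.
Smallest exponent giving 1 is 269.

269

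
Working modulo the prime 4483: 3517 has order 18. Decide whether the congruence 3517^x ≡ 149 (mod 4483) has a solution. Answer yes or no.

yes

⟨3517⟩ has order 18; its elements mod 4483 are {1, 149, 214, 478, 505, 506, 692, 817, 966, 3517, 3666, 3791, 3977, 3978, 4005, 4269, 4334, 4482}.
149 is in this set.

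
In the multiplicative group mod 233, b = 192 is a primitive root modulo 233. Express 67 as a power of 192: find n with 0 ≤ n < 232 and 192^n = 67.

67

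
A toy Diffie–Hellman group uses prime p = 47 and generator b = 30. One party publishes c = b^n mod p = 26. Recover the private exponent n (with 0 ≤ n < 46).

9

Successive powers of 30 modulo 47:
  30^0=1  30^1=30  30^2=7  30^3=22  30^4=2  30^5=13
  30^6=14  30^7=44  30^8=4  30^9=26
So 30^9 ≡ 26 (mod 47), giving n = 9.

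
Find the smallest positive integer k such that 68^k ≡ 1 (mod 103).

The order of 68 must divide p − 1 = 102 = 2 · 3 · 17.
Divisors: 1, 2, 3, 6, 17, 34, 51, 102.
Check each in increasing order: 68^1 ≡ 68;  68^2 ≡ 92;  68^3 ≡ 76;  68^6 ≡ 8;  68^17 ≡ 56;  68^34 ≡ 46;  68^51 ≡ 1.
Smallest exponent giving 1 is 51.

51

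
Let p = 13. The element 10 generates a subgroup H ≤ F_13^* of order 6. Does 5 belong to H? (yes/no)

no

5 ∈ ⟨10⟩ iff 5^6 ≡ 1 (mod 13), since |⟨10⟩| = 6.
5^6 mod 13 = 12.
Since 12 ≠ 1, 5 does not lie in the subgroup.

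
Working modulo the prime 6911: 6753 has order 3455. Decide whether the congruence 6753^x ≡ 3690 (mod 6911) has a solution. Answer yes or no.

yes

3690 ∈ ⟨6753⟩ iff 3690^3455 ≡ 1 (mod 6911), since |⟨6753⟩| = 3455.
3690^3455 mod 6911 = 1.
Since 1 = 1, 3690 lies in the subgroup.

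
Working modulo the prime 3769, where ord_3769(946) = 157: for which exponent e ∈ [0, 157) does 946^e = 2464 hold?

Baby-step giant-step with m = ceil(sqrt(157)) = 13.
Baby table (946^j mod 3769 for j=0..12):
  0:1  1:946  2:1663  3:1525  4:2892  5:3307  6:152  7:570
  8:253  9:1891  10:2380  11:1387  12:490
Giant step factor: 946^(-13) ≡ 1684 (mod 3769).
Scan 2464·1684^i mod 3769 for i = 0, 1, …:
  i=0: 2464   i=1: 3476   i=2: 327   i=3: 394
  i=4: 152
Match at i=4, j=6: e = 4·13 + 6 = 58.

58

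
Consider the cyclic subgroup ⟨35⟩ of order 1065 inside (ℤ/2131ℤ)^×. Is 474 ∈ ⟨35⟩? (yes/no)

yes

474 ∈ ⟨35⟩ iff 474^1065 ≡ 1 (mod 2131), since |⟨35⟩| = 1065.
474^1065 mod 2131 = 1.
Since 1 = 1, 474 lies in the subgroup.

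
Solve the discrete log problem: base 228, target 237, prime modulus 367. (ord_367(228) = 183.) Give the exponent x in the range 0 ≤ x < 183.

2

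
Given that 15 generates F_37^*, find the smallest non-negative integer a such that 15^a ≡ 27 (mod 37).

Successive powers of 15 modulo 37:
  15^0=1  15^1=15  15^2=3  15^3=8  15^4=9  15^5=24
  15^6=27
So 15^6 ≡ 27 (mod 37), giving a = 6.

6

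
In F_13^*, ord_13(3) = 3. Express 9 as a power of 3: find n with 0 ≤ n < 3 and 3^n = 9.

Successive powers of 3 modulo 13:
  3^0=1  3^1=3  3^2=9
So 3^2 ≡ 9 (mod 13), giving n = 2.

2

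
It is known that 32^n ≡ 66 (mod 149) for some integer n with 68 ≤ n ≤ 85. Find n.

Compute 32^68 mod 149 = 30, then multiply by 32 repeatedly:
  32^68=30  32^69=66
Found 66 at exponent 69.

69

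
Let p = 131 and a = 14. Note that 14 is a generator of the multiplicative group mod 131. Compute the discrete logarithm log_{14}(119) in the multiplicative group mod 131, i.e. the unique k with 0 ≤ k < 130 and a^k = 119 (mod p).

47

Baby-step giant-step with m = ceil(sqrt(130)) = 12.
Baby table (14^j mod 131 for j=0..11):
  0:1  1:14  2:65  3:124  4:33  5:69  6:49  7:31
  8:41  9:50  10:45  11:106
Giant step factor: 14^(-12) ≡ 64 (mod 131).
Scan 119·64^i mod 131 for i = 0, 1, …:
  i=0: 119   i=1: 18   i=2: 104   i=3: 106
Match at i=3, j=11: k = 3·12 + 11 = 47.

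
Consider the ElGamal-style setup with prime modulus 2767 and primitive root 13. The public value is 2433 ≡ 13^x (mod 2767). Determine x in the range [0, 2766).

221

Baby-step giant-step with m = ceil(sqrt(2766)) = 53.
Baby table (13^j mod 2767 for j=0..52):
  0:1  1:13  2:169  3:2197  4:891  5:515  6:1161  7:1258
  8:2519  9:2310  10:2360  11:243  12:392  13:2329  14:2607  15:687
  16:630  17:2656  18:1324  19:610  20:2396  21:711  22:942  23:1178
  24:1479  25:2625  26:921  27:905  28:697  29:760  30:1579  31:1158
  32:1219  33:2012  34:1253  35:2454  36:1465  37:2443  38:1322  39:584
  40:2058  41:1851  42:1927  43:148  44:1924  45:109  46:1417  47:1819
  48:1511  49:274  50:795  51:2034  52:1539
Giant step factor: 13^(-53) ≡ 1184 (mod 2767).
Scan 2433·1184^i mod 2767 for i = 0, 1, …:
  i=0: 2433   i=1: 225   i=2: 768   i=3: 1736
  i=4: 2310
Match at i=4, j=9: x = 4·53 + 9 = 221.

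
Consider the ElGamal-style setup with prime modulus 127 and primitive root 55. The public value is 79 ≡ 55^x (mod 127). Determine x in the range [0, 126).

Baby-step giant-step with m = ceil(sqrt(126)) = 12.
Baby table (55^j mod 127 for j=0..11):
  0:1  1:55  2:104  3:5  4:21  5:12  6:25  7:105
  8:60  9:125  10:17  11:46
Giant step factor: 55^(-12) ≡ 38 (mod 127).
Scan 79·38^i mod 127 for i = 0, 1, …:
  i=0: 79   i=1: 81   i=2: 30   i=3: 124
  i=4: 13   i=5: 113   i=6: 103   i=7: 104
Match at i=7, j=2: x = 7·12 + 2 = 86.

86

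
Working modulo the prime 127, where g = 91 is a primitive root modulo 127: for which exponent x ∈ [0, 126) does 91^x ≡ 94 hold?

120

Baby-step giant-step with m = ceil(sqrt(126)) = 12.
Baby table (91^j mod 127 for j=0..11):
  0:1  1:91  2:26  3:80  4:41  5:48  6:50  7:105
  8:30  9:63  10:18  11:114
Giant step factor: 91^(-12) ≡ 73 (mod 127).
Scan 94·73^i mod 127 for i = 0, 1, …:
  i=0: 94   i=1: 4   i=2: 38   i=3: 107
  i=4: 64   i=5: 100   i=6: 61   i=7: 8
  i=8: 76   i=9: 87   i=10: 1
Match at i=10, j=0: x = 10·12 + 0 = 120.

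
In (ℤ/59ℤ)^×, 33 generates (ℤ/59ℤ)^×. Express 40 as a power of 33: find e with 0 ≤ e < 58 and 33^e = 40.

Successive powers of 33 modulo 59:
  33^0=1  33^1=33  33^2=27  33^3=6  33^4=21  33^5=44
  33^6=36  33^7=8  33^8=28  33^9=39  33^10=48  33^11=50
  33^12=57  33^13=52  33^14=5  33^15=47  33^16=17  33^17=30
  33^18=46  33^19=43  33^20=3  33^21=40
So 33^21 ≡ 40 (mod 59), giving e = 21.

21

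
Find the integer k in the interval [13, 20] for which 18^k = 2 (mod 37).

Compute 18^13 mod 37 = 32, then multiply by 18 repeatedly:
  18^13=32  18^14=21  18^15=8  18^16=33  18^17=2
Found 2 at exponent 17.

17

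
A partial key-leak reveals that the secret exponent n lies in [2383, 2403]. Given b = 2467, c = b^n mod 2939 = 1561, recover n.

Compute 2467^2383 mod 2939 = 2045, then multiply by 2467 repeatedly:
  2467^2383=2045  2467^2384=1691  2467^2385=1256  2467^2386=846  2467^2387=392
  2467^2388=133  2467^2389=1882  2467^2390=2213  2467^2391=1748  2467^2392=803
  2467^2393=115  2467^2394=1561
Found 1561 at exponent 2394.

2394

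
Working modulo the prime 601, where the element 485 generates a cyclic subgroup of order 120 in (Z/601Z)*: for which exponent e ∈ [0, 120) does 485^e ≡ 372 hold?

49

Baby-step giant-step with m = ceil(sqrt(120)) = 11.
Baby table (485^j mod 601 for j=0..10):
  0:1  1:485  2:234  3:502  4:65  5:273  6:185  7:176
  8:18  9:316  10:5
Giant step factor: 485^(-11) ≡ 229 (mod 601).
Scan 372·229^i mod 601 for i = 0, 1, …:
  i=0: 372   i=1: 447   i=2: 193   i=3: 324
  i=4: 273
Match at i=4, j=5: e = 4·11 + 5 = 49.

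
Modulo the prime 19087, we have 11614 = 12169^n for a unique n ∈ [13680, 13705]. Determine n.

Compute 12169^13680 mod 19087 = 8032, then multiply by 12169 repeatedly:
  12169^13680=8032  12169^13681=15968  12169^13682=8932  12169^13683=12130  12169^13684=10199
  12169^13685=7957  12169^13686=382  12169^13687=10417  12169^13688=7706  12169^13689=18970
  12169^13690=7752  12169^13691=6134  12169^13692=14476  12169^13693=4521  12169^13694=7315
  12169^13695=13554  12169^13696=7859  12169^13697=10301  12169^13698=8540  12169^13699=13632
  12169^13700=2691  12169^13701=12574  12169^13702=11614
Found 11614 at exponent 13702.

13702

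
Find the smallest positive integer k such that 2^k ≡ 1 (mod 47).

The order of 2 must divide p − 1 = 46 = 2 · 23.
Divisors: 1, 2, 23, 46.
Check each in increasing order: 2^1 ≡ 2;  2^2 ≡ 4;  2^23 ≡ 1.
Smallest exponent giving 1 is 23.

23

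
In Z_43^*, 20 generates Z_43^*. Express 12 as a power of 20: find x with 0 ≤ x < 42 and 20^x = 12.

31

Baby-step giant-step with m = ceil(sqrt(42)) = 7.
Baby table (20^j mod 43 for j=0..6):
  0:1  1:20  2:13  3:2  4:40  5:26  6:4
Giant step factor: 20^(-7) ≡ 7 (mod 43).
Scan 12·7^i mod 43 for i = 0, 1, …:
  i=0: 12   i=1: 41   i=2: 29   i=3: 31
  i=4: 2
Match at i=4, j=3: x = 4·7 + 3 = 31.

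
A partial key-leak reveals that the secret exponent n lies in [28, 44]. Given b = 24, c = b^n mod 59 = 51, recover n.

Compute 24^28 mod 59 = 27, then multiply by 24 repeatedly:
  24^28=27  24^29=58  24^30=35  24^31=14  24^32=41
  24^33=40  24^34=16  24^35=30  24^36=12  24^37=52
  24^38=9  24^39=39  24^40=51
Found 51 at exponent 40.

40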